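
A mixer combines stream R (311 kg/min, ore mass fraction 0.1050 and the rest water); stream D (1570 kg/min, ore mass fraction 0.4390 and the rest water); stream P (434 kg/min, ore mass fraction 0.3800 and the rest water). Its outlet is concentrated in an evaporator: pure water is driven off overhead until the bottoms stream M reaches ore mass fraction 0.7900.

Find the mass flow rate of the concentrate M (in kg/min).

1123 kg/min

ore entering = 311×0.105 + 1570×0.439 + 434×0.380 = 886.81 kg/min.
All ore reports to M, so M = 886.81/0.790 = 1122.5 kg/min.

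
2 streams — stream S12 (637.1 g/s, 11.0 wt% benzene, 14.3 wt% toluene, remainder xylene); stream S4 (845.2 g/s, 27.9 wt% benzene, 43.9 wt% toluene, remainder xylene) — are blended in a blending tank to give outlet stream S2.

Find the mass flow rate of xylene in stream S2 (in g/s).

714.3 g/s

xylene out = xylene in = 637.1×0.747 + 845.2×0.282 = 714.26 g/s.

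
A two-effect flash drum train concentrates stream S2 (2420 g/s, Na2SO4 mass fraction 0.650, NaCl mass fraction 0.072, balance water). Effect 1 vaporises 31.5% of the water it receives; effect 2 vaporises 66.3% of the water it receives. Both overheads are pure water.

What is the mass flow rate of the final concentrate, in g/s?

1903 g/s

water in feed = 2420×0.278 = 672.76 g/s.
After stage 1: water left = (1−0.315)×672.76 = 460.84; stream total = 2208.1 g/s.
After stage 2: water left = (1−0.663)×460.84 = 155.3; final concentrate = 1902.5 g/s.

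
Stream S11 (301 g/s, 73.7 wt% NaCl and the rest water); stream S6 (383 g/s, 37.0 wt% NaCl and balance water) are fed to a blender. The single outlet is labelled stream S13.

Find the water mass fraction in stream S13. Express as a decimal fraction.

0.4685

Total flow out = 301 + 383 = 684 g/s.
water in = 301×0.263 + 383×0.630 = 320.45 g/s.
water mass fraction in S13 = 320.45/684 = 0.4685.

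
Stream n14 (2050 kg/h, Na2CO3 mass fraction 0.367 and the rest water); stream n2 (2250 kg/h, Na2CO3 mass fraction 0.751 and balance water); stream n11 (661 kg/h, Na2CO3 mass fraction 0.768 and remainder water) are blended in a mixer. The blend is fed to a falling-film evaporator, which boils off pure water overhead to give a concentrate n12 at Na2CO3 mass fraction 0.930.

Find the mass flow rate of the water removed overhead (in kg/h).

1789 kg/h

Na2CO3 entering = 2050×0.367 + 2250×0.751 + 661×0.768 = 2949.7 kg/h.
All Na2CO3 reports to n12, so n12 = 2949.7/0.930 = 3171.8 kg/h.
Total feed = 4961 kg/h; overhead = 4961 − 3171.8 = 1789.2 kg/h.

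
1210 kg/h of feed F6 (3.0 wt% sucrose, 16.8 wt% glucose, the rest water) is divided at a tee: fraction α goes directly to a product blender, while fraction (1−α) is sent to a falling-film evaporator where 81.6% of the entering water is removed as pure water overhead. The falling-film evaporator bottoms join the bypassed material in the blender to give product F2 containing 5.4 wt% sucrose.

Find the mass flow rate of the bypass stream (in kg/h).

All 1210×0.030 = 36.3 kg/h of sucrose reaches F2, so F2 = 36.3/0.054 = 672.22 kg/h and vapour = 537.78 kg/h.
The evaporator receives (1−α)·1210 of feed at 0.802 water and removes 0.816 of that water:
0.816×0.802×(1−α)×1210 = 537.78
(1−α) = 537.78/791.86 = 0.6791;  α = 0.3209.
Bypass flow = 0.3209×1210 = 388.25 kg/h.

388.3 kg/h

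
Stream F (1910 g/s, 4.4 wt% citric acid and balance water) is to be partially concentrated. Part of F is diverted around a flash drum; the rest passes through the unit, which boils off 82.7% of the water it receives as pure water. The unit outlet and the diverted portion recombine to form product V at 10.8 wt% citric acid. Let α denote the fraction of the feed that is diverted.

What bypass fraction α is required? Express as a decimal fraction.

All 1910×0.044 = 84.04 g/s of citric acid reaches V, so V = 84.04/0.108 = 778.15 g/s and vapour = 1131.9 g/s.
The evaporator receives (1−α)·1910 of feed at 0.956 water and removes 0.827 of that water:
0.827×0.956×(1−α)×1910 = 1131.9
(1−α) = 1131.9/1510.1 = 0.7495;  α = 0.2505.

0.250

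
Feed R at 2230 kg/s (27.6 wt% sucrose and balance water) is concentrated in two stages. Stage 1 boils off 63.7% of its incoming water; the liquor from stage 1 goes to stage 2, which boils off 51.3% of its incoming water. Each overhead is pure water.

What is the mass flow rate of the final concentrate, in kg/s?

900.9 kg/s

water in feed = 2230×0.724 = 1614.5 kg/s.
After stage 1: water left = (1−0.637)×1614.5 = 586.07; stream total = 1201.6 kg/s.
After stage 2: water left = (1−0.513)×586.07 = 285.42; final concentrate = 900.9 kg/s.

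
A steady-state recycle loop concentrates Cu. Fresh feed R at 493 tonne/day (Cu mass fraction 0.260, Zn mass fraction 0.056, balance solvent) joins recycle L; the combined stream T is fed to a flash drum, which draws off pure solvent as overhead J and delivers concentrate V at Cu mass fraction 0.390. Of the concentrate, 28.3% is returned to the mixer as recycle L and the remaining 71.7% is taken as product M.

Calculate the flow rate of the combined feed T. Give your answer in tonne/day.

622.7 tonne/day

Overall Cu balance (none leaves overhead): Cu in fresh feed = Cu in product, i.e. 493×0.260 = (1−0.283)·V·0.390.
V = 128.18/(0.390×0.717) = 458.39 tonne/day.
Recycle L = 0.283×458.39 = 129.72 tonne/day.
Combined feed T = 493 + 129.72 = 622.72 tonne/day.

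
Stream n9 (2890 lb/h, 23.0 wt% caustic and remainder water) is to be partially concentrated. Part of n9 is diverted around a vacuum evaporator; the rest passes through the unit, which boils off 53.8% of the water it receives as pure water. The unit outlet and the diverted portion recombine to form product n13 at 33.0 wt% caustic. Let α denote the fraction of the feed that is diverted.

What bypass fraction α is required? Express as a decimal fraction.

0.269

All 2890×0.230 = 664.7 lb/h of caustic reaches n13, so n13 = 664.7/0.330 = 2014.2 lb/h and vapour = 875.76 lb/h.
The evaporator receives (1−α)·2890 of feed at 0.770 water and removes 0.538 of that water:
0.538×0.770×(1−α)×2890 = 875.76
(1−α) = 875.76/1197.2 = 0.7315;  α = 0.2685.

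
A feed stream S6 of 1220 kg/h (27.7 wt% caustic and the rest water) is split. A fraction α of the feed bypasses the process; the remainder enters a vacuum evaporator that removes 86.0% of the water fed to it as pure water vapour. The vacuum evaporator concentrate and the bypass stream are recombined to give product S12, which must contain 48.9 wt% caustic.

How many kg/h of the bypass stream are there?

369.4 kg/h

All 1220×0.277 = 337.94 kg/h of caustic reaches S12, so S12 = 337.94/0.489 = 691.08 kg/h and vapour = 528.92 kg/h.
The evaporator receives (1−α)·1220 of feed at 0.723 water and removes 0.860 of that water:
0.860×0.723×(1−α)×1220 = 528.92
(1−α) = 528.92/758.57 = 0.6973;  α = 0.3027.
Bypass flow = 0.3027×1220 = 369.35 kg/h.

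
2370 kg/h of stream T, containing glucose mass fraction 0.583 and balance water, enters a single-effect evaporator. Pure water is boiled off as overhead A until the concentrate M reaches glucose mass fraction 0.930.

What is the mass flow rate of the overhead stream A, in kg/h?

glucose is conserved: 2370×0.583 = 1381.7 kg/h all reports to the concentrate.
Concentrate = 1381.7/(target fraction) = 1485.7 kg/h.
Overhead = 2370 − 1485.7 = 884.29 kg/h.

884.3 kg/h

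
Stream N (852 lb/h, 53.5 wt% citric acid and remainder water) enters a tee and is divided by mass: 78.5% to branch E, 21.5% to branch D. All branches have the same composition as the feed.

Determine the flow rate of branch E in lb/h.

Branch E flow = 0.785×852 = 668.82 lb/h.

668.8 lb/h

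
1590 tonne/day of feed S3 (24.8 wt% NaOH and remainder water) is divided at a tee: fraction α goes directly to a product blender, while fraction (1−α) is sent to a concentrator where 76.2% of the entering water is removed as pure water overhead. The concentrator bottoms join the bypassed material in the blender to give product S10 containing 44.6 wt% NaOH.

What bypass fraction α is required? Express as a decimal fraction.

0.225

All 1590×0.248 = 394.32 tonne/day of NaOH reaches S10, so S10 = 394.32/0.446 = 884.13 tonne/day and vapour = 705.87 tonne/day.
The evaporator receives (1−α)·1590 of feed at 0.752 water and removes 0.762 of that water:
0.762×0.752×(1−α)×1590 = 705.87
(1−α) = 705.87/911.11 = 0.7747;  α = 0.2253.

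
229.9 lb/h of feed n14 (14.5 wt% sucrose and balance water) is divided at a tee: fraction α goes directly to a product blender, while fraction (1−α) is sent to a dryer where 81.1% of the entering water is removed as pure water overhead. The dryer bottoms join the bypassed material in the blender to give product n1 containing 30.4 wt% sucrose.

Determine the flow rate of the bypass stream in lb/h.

All 229.9×0.145 = 33.335 lb/h of sucrose reaches n1, so n1 = 33.335/0.304 = 109.66 lb/h and vapour = 120.24 lb/h.
The evaporator receives (1−α)·229.9 of feed at 0.855 water and removes 0.811 of that water:
0.811×0.855×(1−α)×229.9 = 120.24
(1−α) = 120.24/159.41 = 0.7543;  α = 0.2457.
Bypass flow = 0.2457×229.9 = 56.489 lb/h.

56.49 lb/h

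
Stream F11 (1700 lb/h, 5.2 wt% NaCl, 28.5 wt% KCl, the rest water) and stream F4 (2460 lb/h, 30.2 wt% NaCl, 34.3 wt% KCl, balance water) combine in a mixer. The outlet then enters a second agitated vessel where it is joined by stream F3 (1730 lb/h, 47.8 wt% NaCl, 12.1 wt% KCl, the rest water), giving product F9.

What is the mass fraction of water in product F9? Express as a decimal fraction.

0.457

Overall, product flow = 5890 lb/h.
water in = 1700×0.663 + 2460×0.355 + 1730×0.401 = 2694.1 lb/h.
water fraction in F9 = 0.457.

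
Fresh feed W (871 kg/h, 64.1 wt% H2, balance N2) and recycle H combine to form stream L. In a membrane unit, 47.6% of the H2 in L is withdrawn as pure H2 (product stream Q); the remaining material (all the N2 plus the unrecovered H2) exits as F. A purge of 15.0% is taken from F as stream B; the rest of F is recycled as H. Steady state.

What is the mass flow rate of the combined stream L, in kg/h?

N2 enters only via W and leaves only via the purge: 871×0.359 = 0.150×(N2 in F), and the membrane unit passes all N2, so N2 in L = N2 in F = 2084.6 kg/h.
H2 in L: m_A = 871×0.641 + (1−0.150)·(1−0.476)·m_A, so m_A = 558.31/0.5546 = 1006.7 kg/h.
L = 1006.7 + 2084.6 = 3091.3 kg/h.

3091 kg/h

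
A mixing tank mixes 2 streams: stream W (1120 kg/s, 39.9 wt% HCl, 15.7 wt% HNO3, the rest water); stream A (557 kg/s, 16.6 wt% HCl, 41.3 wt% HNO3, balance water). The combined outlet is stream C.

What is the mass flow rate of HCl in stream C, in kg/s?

HCl out = HCl in = 1120×0.399 + 557×0.166 = 539.34 kg/s.

539.3 kg/s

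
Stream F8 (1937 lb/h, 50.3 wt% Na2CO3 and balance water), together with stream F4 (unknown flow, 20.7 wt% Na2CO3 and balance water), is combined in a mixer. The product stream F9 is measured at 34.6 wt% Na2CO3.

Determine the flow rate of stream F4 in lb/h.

2188 lb/h

Let F4 be the unknown flow. Total out = 1937 + F4.
Na2CO3 balance: 974.31 + 0.207·F4 = 0.346·(1937 + F4)
(0.207 − 0.346)·F4 = 0.346×1937 − 974.31 = -304.11
F4 = -304.11 / -0.139 = 2187.8 lb/h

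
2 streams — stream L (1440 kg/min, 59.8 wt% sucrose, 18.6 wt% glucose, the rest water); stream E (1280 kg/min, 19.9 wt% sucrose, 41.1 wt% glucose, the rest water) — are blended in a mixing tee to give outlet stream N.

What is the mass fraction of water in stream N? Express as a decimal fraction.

0.298

Total flow out = 1440 + 1280 = 2720 kg/min.
water in = 1440×0.216 + 1280×0.390 = 810.24 kg/min.
water mass fraction in N = 810.24/2720 = 0.298.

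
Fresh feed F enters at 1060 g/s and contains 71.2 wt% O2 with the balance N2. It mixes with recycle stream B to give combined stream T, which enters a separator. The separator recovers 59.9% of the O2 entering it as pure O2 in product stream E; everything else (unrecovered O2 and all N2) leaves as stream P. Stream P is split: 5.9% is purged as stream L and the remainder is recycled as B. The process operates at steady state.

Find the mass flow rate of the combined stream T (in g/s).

6386 g/s

N2 enters only via F and leaves only via the purge: 1060×0.288 = 0.059×(N2 in P), and the separator passes all N2, so N2 in T = N2 in P = 5174.2 g/s.
O2 in T: m_A = 1060×0.712 + (1−0.059)·(1−0.599)·m_A, so m_A = 754.72/0.6227 = 1212.1 g/s.
T = 1212.1 + 5174.2 = 6386.3 g/s.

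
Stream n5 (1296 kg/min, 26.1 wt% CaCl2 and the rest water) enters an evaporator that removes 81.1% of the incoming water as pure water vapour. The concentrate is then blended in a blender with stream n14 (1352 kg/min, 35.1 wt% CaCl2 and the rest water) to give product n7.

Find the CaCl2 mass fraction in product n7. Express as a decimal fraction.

0.4344

Vapour removed = 0.811×0.739×1296 = 776.73 kg/min; concentrate = 519.27 kg/min.
CaCl2 reaching the mixer = 338.26 (from concentrate) + 1352×0.351 = 812.81 kg/min.
Product flow = 519.27 + 1352 = 1871.3 kg/min; CaCl2 fraction = 0.4344.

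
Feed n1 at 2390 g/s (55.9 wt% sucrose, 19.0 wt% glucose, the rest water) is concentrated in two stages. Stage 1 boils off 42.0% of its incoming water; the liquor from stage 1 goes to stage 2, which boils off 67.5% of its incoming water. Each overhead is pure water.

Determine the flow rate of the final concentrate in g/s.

1903 g/s

water in feed = 2390×0.251 = 599.89 g/s.
After stage 1: water left = (1−0.420)×599.89 = 347.94; stream total = 2138 g/s.
After stage 2: water left = (1−0.675)×347.94 = 113.08; final concentrate = 1903.2 g/s.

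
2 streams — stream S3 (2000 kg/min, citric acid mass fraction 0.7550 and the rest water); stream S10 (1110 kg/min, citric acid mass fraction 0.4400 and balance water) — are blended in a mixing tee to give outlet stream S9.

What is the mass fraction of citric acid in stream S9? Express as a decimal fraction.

0.6426

Total flow out = 2000 + 1110 = 3110 kg/min.
citric acid in = 2000×0.755 + 1110×0.440 = 1998.4 kg/min.
citric acid mass fraction in S9 = 1998.4/3110 = 0.6426.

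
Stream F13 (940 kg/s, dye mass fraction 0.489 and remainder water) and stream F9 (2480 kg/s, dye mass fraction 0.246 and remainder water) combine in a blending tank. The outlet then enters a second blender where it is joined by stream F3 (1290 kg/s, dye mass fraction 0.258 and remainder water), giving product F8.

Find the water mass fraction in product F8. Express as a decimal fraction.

0.702

Overall, product flow = 4710 kg/s.
water in = 940×0.511 + 2480×0.754 + 1290×0.742 = 3307.4 kg/s.
water fraction in F8 = 0.702.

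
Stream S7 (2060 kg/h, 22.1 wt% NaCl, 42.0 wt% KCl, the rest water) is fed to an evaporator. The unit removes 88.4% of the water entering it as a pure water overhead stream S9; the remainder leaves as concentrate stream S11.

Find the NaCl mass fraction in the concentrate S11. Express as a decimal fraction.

NaCl is not removed: 2060×0.221 = 455.26 kg/h of NaCl enters S11.
water entering = 2060×0.359 = 739.54 kg/h; overhead removed = 0.884×739.54 = 653.75 kg/h.
Concentrate = 2060 − 653.75 = 1406.2 kg/h.
Mass fraction = 455.26/1406.2 = 0.3237.

0.3237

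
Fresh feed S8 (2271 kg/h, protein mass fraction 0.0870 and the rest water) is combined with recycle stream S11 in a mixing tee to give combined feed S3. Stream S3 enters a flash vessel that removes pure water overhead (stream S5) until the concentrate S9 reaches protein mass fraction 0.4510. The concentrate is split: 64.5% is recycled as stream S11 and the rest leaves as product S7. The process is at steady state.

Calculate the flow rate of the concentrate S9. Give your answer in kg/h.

Overall protein balance (none leaves overhead): protein in fresh feed = protein in product, i.e. 2271×0.087 = (1−0.645)·S9·0.451.
S9 = 197.58/(0.451×0.355) = 1234 kg/h.

1234 kg/h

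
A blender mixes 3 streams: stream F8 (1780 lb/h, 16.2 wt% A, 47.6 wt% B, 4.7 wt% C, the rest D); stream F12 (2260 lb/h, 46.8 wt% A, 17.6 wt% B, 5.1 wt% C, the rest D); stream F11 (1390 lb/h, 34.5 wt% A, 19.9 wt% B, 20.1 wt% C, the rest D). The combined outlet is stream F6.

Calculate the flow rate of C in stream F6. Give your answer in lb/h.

478.3 lb/h

C out = C in = 1780×0.047 + 2260×0.051 + 1390×0.201 = 478.31 lb/h.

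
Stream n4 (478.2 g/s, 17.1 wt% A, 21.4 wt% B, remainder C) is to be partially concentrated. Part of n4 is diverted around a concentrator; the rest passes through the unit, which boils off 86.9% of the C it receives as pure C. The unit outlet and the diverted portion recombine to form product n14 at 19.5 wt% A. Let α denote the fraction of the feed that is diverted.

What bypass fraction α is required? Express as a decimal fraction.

All 478.2×0.171 = 81.772 g/s of A reaches n14, so n14 = 81.772/0.195 = 419.34 g/s and vapour = 58.855 g/s.
The evaporator receives (1−α)·478.2 of feed at 0.615 C and removes 0.869 of that C:
0.869×0.615×(1−α)×478.2 = 58.855
(1−α) = 58.855/255.57 = 0.2303;  α = 0.7697.

0.770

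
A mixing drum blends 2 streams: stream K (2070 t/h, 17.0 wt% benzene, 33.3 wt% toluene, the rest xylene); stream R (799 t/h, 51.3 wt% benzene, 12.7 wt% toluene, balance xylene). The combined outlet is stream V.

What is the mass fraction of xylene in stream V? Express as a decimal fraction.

Total flow out = 2070 + 799 = 2869 t/h.
xylene in = 2070×0.497 + 799×0.360 = 1316.4 t/h.
xylene mass fraction in V = 1316.4/2869 = 0.4588.

0.4588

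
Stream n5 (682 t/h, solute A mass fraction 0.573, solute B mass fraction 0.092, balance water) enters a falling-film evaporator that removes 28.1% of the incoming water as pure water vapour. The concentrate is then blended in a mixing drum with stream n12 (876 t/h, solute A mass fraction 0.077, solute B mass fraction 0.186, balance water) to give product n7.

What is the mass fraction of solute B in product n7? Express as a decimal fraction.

Vapour removed = 0.281×0.335×682 = 64.2 t/h; concentrate = 617.8 t/h.
solute B reaching the mixer = 62.744 (from concentrate) + 876×0.186 = 225.68 t/h.
Product flow = 617.8 + 876 = 1493.8 t/h; solute B fraction = 0.151.

0.151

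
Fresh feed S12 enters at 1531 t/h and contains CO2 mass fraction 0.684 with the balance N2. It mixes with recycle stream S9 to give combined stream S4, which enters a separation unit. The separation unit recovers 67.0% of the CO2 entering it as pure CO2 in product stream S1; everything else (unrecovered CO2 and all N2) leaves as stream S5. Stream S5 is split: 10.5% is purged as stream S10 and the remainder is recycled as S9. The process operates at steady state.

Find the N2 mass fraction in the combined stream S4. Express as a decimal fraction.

N2 enters only via S12 and leaves only via the purge: 1531×0.316 = 0.105×(N2 in S5), and the separation unit passes all N2, so N2 in S4 = N2 in S5 = 4607.6 t/h.
CO2 in S4: m_A = 1531×0.684 + (1−0.105)·(1−0.670)·m_A, so m_A = 1047.2/0.7046 = 1486.1 t/h.
S4 = 1486.1 + 4607.6 = 6093.7 t/h.
N2 fraction in S4 = 4607.6/6093.7 = 0.756.

0.756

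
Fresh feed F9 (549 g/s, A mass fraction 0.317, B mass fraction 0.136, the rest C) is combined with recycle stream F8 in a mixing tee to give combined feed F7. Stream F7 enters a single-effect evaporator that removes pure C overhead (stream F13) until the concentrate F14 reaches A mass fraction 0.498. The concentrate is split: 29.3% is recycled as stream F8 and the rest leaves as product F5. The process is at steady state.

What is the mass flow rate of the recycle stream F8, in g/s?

Overall A balance (none leaves overhead): A in fresh feed = A in product, i.e. 549×0.317 = (1−0.293)·F14·0.498.
F14 = 174.03/(0.498×0.707) = 494.29 g/s.
Recycle F8 = 0.293×494.29 = 144.83 g/s.

144.8 g/s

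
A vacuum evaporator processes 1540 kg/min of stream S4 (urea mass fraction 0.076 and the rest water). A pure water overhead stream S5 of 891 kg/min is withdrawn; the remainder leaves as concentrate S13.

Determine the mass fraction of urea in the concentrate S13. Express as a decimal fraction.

0.180

urea is not removed: 1540×0.076 = 117.04 kg/min of urea enters S13.
Concentrate = 1540 − 891 = 649 kg/min.
Mass fraction = 117.04/649 = 0.180.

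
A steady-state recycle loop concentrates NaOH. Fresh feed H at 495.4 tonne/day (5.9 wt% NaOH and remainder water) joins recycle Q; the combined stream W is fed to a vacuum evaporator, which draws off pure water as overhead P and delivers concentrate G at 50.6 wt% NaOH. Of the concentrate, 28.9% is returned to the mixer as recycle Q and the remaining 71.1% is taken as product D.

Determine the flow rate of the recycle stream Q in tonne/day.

Overall NaOH balance (none leaves overhead): NaOH in fresh feed = NaOH in product, i.e. 495.4×0.059 = (1−0.289)·G·0.506.
G = 29.229/(0.506×0.711) = 81.243 tonne/day.
Recycle Q = 0.289×81.243 = 23.479 tonne/day.

23.48 tonne/day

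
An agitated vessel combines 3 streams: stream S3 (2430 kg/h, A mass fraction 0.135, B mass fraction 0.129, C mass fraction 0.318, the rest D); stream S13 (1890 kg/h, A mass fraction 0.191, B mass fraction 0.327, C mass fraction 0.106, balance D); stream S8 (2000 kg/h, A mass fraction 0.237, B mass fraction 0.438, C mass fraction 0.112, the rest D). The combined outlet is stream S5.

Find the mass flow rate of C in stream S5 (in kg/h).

C out = C in = 2430×0.318 + 1890×0.106 + 2000×0.112 = 1197.1 kg/h.

1197 kg/h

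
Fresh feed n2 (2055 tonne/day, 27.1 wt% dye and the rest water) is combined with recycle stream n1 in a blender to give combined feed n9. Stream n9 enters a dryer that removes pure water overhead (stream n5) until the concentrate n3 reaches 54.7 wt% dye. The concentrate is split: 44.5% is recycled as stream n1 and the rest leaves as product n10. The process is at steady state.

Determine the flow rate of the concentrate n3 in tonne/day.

Overall dye balance (none leaves overhead): dye in fresh feed = dye in product, i.e. 2055×0.271 = (1−0.445)·n3·0.547.
n3 = 556.91/(0.547×0.555) = 1834.4 tonne/day.

1834 tonne/day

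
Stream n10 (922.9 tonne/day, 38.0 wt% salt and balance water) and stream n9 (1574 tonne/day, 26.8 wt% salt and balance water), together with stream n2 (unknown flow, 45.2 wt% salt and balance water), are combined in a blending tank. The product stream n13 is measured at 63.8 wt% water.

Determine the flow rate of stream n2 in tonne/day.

Let n2 be the unknown flow. Total out = 2496.9 + n2.
water balance: 1724.4 + 0.548·n2 = 0.638·(2496.9 + n2)
(0.548 − 0.638)·n2 = 0.638×2496.9 − 1724.4 = -131.34
n2 = -131.34 / -0.090 = 1459.4 tonne/day

1459 tonne/day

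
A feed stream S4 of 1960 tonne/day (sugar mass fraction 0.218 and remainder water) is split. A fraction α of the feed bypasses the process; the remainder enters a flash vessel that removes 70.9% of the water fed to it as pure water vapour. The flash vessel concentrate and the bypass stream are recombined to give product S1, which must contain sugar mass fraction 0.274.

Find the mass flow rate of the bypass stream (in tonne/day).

1237 tonne/day

All 1960×0.218 = 427.28 tonne/day of sugar reaches S1, so S1 = 427.28/0.274 = 1559.4 tonne/day and vapour = 400.58 tonne/day.
The evaporator receives (1−α)·1960 of feed at 0.782 water and removes 0.709 of that water:
0.709×0.782×(1−α)×1960 = 400.58
(1−α) = 400.58/1086.7 = 0.3686;  α = 0.6314.
Bypass flow = 0.6314×1960 = 1237.5 tonne/day.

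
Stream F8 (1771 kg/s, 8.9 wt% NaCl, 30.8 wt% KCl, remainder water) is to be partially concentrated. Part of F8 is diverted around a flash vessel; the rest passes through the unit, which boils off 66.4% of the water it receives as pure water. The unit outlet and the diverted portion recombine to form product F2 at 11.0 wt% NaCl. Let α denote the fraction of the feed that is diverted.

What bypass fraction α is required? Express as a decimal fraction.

0.523

All 1771×0.089 = 157.62 kg/s of NaCl reaches F2, so F2 = 157.62/0.110 = 1432.9 kg/s and vapour = 338.1 kg/s.
The evaporator receives (1−α)·1771 of feed at 0.603 water and removes 0.664 of that water:
0.664×0.603×(1−α)×1771 = 338.1
(1−α) = 338.1/709.09 = 0.4768;  α = 0.5232.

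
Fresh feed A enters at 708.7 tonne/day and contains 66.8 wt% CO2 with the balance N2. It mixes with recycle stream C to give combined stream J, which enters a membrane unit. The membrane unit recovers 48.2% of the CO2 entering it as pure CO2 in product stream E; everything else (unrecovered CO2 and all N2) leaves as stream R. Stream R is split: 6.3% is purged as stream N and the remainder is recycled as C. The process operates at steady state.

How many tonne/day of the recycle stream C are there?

3946 tonne/day

N2 enters only via A and leaves only via the purge: 708.7×0.332 = 0.063×(N2 in R), and the membrane unit passes all N2, so N2 in J = N2 in R = 3734.7 tonne/day.
CO2 in J: m_A = 708.7×0.668 + (1−0.063)·(1−0.482)·m_A, so m_A = 473.41/0.5146 = 919.9 tonne/day.
R = (1−0.482)×919.9 + 3734.7 = 4211.2 tonne/day.
Recycle C = (1−0.063)×4211.2 = 3945.9 tonne/day.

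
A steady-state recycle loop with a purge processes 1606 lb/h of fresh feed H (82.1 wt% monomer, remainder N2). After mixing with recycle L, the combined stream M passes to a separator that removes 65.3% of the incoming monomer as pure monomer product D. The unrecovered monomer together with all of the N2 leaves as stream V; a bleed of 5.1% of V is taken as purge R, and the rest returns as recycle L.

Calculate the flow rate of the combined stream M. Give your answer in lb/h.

N2 enters only via H and leaves only via the purge: 1606×0.179 = 0.051×(N2 in V), and the separator passes all N2, so N2 in M = N2 in V = 5636.7 lb/h.
monomer in M: m_A = 1606×0.821 + (1−0.051)·(1−0.653)·m_A, so m_A = 1318.5/0.6707 = 1965.9 lb/h.
M = 1965.9 + 5636.7 = 7602.6 lb/h.

7603 lb/h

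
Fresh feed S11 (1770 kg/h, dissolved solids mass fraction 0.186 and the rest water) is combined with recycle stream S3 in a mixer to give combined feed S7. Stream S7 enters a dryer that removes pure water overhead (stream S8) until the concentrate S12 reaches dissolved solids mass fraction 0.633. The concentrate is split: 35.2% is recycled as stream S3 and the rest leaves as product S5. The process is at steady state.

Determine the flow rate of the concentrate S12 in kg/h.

802.6 kg/h

Overall dissolved solids balance (none leaves overhead): dissolved solids in fresh feed = dissolved solids in product, i.e. 1770×0.186 = (1−0.352)·S12·0.633.
S12 = 329.22/(0.633×0.648) = 802.62 kg/h.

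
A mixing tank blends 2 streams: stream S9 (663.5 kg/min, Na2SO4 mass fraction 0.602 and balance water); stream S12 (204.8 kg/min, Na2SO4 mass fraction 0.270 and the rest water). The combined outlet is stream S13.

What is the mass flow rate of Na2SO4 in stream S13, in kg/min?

Na2SO4 out = Na2SO4 in = 663.5×0.602 + 204.8×0.270 = 454.72 kg/min.

454.7 kg/min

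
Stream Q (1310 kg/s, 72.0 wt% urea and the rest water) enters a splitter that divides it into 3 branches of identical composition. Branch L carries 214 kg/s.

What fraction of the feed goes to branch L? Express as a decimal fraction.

Fraction to L = 214/1310 = 0.1634.

0.163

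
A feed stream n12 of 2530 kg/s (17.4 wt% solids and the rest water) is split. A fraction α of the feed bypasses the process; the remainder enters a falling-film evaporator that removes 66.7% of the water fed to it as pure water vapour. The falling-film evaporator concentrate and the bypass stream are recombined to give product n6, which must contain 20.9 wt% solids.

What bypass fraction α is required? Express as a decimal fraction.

0.696

All 2530×0.174 = 440.22 kg/s of solids reaches n6, so n6 = 440.22/0.209 = 2106.3 kg/s and vapour = 423.68 kg/s.
The evaporator receives (1−α)·2530 of feed at 0.826 water and removes 0.667 of that water:
0.667×0.826×(1−α)×2530 = 423.68
(1−α) = 423.68/1393.9 = 0.3040;  α = 0.6960.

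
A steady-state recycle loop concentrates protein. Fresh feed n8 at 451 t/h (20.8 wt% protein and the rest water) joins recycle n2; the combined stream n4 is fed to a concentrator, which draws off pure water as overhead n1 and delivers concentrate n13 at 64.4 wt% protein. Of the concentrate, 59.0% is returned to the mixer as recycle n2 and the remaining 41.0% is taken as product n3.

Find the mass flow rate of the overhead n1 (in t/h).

305.3 t/h

Overall protein balance (none leaves overhead): protein in fresh feed = protein in product, i.e. 451×0.208 = (1−0.590)·n13·0.644.
n13 = 93.808/(0.644×0.410) = 355.28 t/h.
Recycle n2 = 0.590×355.28 = 209.61 t/h.
Combined feed n4 = 451 + 209.61 = 660.61 t/h.
Overhead n1 = n4 − n13 = 660.61 − 355.28 = 305.34 t/h.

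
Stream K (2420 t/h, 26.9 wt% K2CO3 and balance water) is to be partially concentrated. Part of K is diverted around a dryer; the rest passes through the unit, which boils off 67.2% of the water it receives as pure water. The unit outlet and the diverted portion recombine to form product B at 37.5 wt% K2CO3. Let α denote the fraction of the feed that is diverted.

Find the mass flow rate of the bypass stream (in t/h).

1027 t/h

All 2420×0.269 = 650.98 t/h of K2CO3 reaches B, so B = 650.98/0.375 = 1735.9 t/h and vapour = 684.05 t/h.
The evaporator receives (1−α)·2420 of feed at 0.731 water and removes 0.672 of that water:
0.672×0.731×(1−α)×2420 = 684.05
(1−α) = 684.05/1188.8 = 0.5754;  α = 0.4246.
Bypass flow = 0.4246×2420 = 1027.5 t/h.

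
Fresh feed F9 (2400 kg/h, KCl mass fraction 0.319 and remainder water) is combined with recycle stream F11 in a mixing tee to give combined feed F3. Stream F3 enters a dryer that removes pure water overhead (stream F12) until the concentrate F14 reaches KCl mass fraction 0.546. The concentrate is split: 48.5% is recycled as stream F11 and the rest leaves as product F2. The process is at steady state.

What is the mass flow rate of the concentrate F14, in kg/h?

2723 kg/h

Overall KCl balance (none leaves overhead): KCl in fresh feed = KCl in product, i.e. 2400×0.319 = (1−0.485)·F14·0.546.
F14 = 765.6/(0.546×0.515) = 2722.7 kg/h.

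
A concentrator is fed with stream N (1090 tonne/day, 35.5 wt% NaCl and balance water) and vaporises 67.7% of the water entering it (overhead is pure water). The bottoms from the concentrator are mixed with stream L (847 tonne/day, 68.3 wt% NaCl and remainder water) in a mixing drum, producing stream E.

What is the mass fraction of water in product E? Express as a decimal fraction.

0.339

Vapour removed = 0.677×0.645×1090 = 475.96 tonne/day; concentrate = 614.04 tonne/day.
water reaching the mixer = 227.09 (from concentrate) + 847×0.317 = 495.58 tonne/day.
Product flow = 614.04 + 847 = 1461 tonne/day; water fraction = 0.339.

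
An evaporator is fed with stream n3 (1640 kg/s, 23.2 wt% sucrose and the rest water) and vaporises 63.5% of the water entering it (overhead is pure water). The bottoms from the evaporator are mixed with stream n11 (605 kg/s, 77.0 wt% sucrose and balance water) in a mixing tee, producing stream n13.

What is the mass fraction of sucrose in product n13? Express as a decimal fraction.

Vapour removed = 0.635×0.768×1640 = 799.8 kg/s; concentrate = 840.2 kg/s.
sucrose reaching the mixer = 380.48 (from concentrate) + 605×0.770 = 846.33 kg/s.
Product flow = 840.2 + 605 = 1445.2 kg/s; sucrose fraction = 0.586.

0.586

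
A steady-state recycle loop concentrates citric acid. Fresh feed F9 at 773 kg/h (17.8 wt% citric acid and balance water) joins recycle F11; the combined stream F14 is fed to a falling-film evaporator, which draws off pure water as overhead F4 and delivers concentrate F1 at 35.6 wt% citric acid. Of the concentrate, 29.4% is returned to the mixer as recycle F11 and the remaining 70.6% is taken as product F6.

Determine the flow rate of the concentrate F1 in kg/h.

547.5 kg/h

Overall citric acid balance (none leaves overhead): citric acid in fresh feed = citric acid in product, i.e. 773×0.178 = (1−0.294)·F1·0.356.
F1 = 137.59/(0.356×0.706) = 547.45 kg/h.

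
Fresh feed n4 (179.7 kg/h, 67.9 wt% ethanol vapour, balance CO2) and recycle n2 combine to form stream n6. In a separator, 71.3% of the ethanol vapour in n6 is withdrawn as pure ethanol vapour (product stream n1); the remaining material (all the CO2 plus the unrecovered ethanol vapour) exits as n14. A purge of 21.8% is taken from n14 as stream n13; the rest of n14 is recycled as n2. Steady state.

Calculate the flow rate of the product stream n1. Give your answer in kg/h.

112.2 kg/h

ethanol vapour in n6: m_A = 179.7×0.679 + (1−0.218)·(1−0.713)·m_A, so m_A = 122.02/0.7756 = 157.33 kg/h.
Product n1 = 0.713×157.33 = 112.17 kg/h.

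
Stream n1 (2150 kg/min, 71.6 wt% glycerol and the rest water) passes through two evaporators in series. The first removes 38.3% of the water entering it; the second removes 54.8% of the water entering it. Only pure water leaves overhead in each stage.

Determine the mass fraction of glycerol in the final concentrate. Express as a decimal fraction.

0.9004

water in feed = 2150×0.284 = 610.6 kg/min.
After stage 1: water left = (1−0.383)×610.6 = 376.74; stream total = 1916.1 kg/min.
After stage 2: water left = (1−0.548)×376.74 = 170.29; final concentrate = 1709.7 kg/min.
glycerol fraction = 1539.4/1709.7 = 0.9004.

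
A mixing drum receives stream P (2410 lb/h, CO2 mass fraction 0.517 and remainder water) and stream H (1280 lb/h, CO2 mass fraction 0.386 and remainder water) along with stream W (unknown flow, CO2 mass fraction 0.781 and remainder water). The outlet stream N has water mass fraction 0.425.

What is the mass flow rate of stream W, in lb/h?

1853 lb/h

Let W be the unknown flow. Total out = 3690 + W.
water balance: 1949.9 + 0.219·W = 0.425·(3690 + W)
(0.219 − 0.425)·W = 0.425×3690 − 1949.9 = -381.7
W = -381.7 / -0.206 = 1852.9 lb/h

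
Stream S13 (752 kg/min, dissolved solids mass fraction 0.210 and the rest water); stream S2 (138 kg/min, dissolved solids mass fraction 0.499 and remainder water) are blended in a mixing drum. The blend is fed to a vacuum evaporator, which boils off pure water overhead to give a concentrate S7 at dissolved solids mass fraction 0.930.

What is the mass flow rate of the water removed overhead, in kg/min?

646.1 kg/min

dissolved solids entering = 752×0.210 + 138×0.499 = 226.78 kg/min.
All dissolved solids reports to S7, so S7 = 226.78/0.930 = 243.85 kg/min.
Total feed = 890 kg/min; overhead = 890 − 243.85 = 646.15 kg/min.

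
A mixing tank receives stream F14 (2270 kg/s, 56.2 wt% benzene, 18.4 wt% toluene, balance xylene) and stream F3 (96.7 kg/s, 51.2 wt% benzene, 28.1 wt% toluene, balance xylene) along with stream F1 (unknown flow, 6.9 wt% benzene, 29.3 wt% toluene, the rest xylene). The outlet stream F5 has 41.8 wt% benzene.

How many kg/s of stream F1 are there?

962.7 kg/s

Let F1 be the unknown flow. Total out = 2366.7 + F1.
benzene balance: 1325.3 + 0.069·F1 = 0.418·(2366.7 + F1)
(0.069 − 0.418)·F1 = 0.418×2366.7 − 1325.3 = -335.97
F1 = -335.97 / -0.349 = 962.66 kg/s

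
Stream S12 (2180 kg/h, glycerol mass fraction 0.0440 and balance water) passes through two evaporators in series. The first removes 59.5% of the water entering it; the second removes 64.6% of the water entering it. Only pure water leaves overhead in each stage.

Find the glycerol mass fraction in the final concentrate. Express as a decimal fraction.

0.2430

water in feed = 2180×0.956 = 2084.1 kg/h.
After stage 1: water left = (1−0.595)×2084.1 = 844.05; stream total = 939.97 kg/h.
After stage 2: water left = (1−0.646)×844.05 = 298.79; final concentrate = 394.71 kg/h.
glycerol fraction = 95.92/394.71 = 0.2430.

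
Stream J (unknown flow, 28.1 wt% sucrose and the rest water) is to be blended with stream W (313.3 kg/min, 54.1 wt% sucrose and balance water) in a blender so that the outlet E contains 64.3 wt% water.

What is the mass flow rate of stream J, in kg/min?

Let J be the unknown flow. Total out = 313.3 + J.
water balance: 143.8 + 0.719·J = 0.643·(313.3 + J)
(0.719 − 0.643)·J = 0.643×313.3 − 143.8 = 57.647
J = 57.647 / 0.076 = 758.52 kg/min

758.5 kg/min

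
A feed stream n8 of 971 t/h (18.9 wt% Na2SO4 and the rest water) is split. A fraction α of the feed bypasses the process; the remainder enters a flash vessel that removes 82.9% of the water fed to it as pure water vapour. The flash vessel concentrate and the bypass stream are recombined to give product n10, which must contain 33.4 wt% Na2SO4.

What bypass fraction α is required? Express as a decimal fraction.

0.354

All 971×0.189 = 183.52 t/h of Na2SO4 reaches n10, so n10 = 183.52/0.334 = 549.46 t/h and vapour = 421.54 t/h.
The evaporator receives (1−α)·971 of feed at 0.811 water and removes 0.829 of that water:
0.829×0.811×(1−α)×971 = 421.54
(1−α) = 421.54/652.82 = 0.6457;  α = 0.3543.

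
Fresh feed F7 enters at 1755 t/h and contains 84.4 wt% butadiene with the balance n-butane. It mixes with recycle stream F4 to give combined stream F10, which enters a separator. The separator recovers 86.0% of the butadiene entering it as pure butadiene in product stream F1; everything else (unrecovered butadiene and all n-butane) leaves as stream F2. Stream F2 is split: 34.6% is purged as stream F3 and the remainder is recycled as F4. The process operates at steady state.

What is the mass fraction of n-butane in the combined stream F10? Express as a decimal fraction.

0.327

n-butane enters only via F7 and leaves only via the purge: 1755×0.156 = 0.346×(n-butane in F2), and the separator passes all n-butane, so n-butane in F10 = n-butane in F2 = 791.27 t/h.
butadiene in F10: m_A = 1755×0.844 + (1−0.346)·(1−0.860)·m_A, so m_A = 1481.2/0.9084 = 1630.5 t/h.
F10 = 1630.5 + 791.27 = 2421.8 t/h.
n-butane fraction in F10 = 791.27/2421.8 = 0.327.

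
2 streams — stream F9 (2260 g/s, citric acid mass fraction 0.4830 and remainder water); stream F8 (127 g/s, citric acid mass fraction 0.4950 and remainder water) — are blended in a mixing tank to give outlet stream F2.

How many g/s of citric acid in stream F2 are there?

citric acid out = citric acid in = 2260×0.483 + 127×0.495 = 1154.4 g/s.

1154 g/s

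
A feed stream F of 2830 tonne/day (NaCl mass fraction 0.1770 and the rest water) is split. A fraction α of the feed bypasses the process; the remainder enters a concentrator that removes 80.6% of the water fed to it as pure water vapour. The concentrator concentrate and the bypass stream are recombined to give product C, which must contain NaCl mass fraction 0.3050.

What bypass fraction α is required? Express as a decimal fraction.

All 2830×0.177 = 500.91 tonne/day of NaCl reaches C, so C = 500.91/0.305 = 1642.3 tonne/day and vapour = 1187.7 tonne/day.
The evaporator receives (1−α)·2830 of feed at 0.823 water and removes 0.806 of that water:
0.806×0.823×(1−α)×2830 = 1187.7
(1−α) = 1187.7/1877.2 = 0.6327;  α = 0.3673.

0.367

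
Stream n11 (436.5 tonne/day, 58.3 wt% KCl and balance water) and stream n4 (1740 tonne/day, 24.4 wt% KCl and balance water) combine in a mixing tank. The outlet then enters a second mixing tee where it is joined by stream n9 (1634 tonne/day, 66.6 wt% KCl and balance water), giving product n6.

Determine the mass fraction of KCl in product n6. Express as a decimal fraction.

Overall, product flow = 3810.5 tonne/day.
KCl in = 436.5×0.583 + 1740×0.244 + 1634×0.666 = 1767.3 tonne/day.
KCl fraction in n6 = 0.464.

0.464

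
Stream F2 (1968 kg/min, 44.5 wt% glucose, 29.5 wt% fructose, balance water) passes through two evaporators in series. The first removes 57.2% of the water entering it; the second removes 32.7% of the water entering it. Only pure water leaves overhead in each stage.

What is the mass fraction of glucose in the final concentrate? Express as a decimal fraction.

water in feed = 1968×0.260 = 511.68 kg/min.
After stage 1: water left = (1−0.572)×511.68 = 219; stream total = 1675.3 kg/min.
After stage 2: water left = (1−0.327)×219 = 147.39; final concentrate = 1603.7 kg/min.
glucose fraction = 875.76/1603.7 = 0.546.

0.546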